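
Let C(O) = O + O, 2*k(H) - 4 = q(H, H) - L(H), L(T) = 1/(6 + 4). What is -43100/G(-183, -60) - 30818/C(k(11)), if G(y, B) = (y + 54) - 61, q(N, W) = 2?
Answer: -5601130/1121 ≈ -4996.5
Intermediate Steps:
L(T) = 1/10
G(y, B) = -7 + y (G(y, B) = (54 + y) - 61 = -7 + y)
k(H) = 59/20 (k(H) = 2 + (2 - 1*1/10)/2 = 2 + (2 - 1/10)/2 = 2 + (1/2)*(19/10) = 2 + 19/20 = 59/20)
C(O) = 2*O
-43100/G(-183, -60) - 30818/C(k(11)) = -43100/(-7 - 183) - 30818/(2*(59/20)) = -43100/(-190) - 30818/59/10 = -43100*(-1/190) - 30818*10/59 = 4310/19 - 308180/59 = -5601130/1121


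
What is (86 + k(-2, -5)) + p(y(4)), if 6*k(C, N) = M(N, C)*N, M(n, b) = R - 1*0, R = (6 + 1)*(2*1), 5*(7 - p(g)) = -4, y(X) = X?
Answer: 1232/15 ≈ 82.133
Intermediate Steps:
p(g) = 39/5 (p(g) = 7 - 1/5*(-4) = 7 + 4/5 = 39/5)
R = 14 (R = 7*2 = 14)
M(n, b) = 14 (M(n, b) = 14 - 1*0 = 14 + 0 = 14)
k(C, N) = 7*N/3 (k(C, N) = (14*N)/6 = 7*N/3)
(86 + k(-2, -5)) + p(y(4)) = (86 + (7/3)*(-5)) + 39/5 = (86 - 35/3) + 39/5 = 223/3 + 39/5 = 1232/15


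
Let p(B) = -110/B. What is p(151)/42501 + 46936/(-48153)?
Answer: -33469351574/34336572067 ≈ -0.97474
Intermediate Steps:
p(151)/42501 + 46936/(-48153) = -110/151/42501 + 46936/(-48153) = -110*1/151*(1/42501) + 46936*(-1/48153) = -110/151*1/42501 - 46936/48153 = -110/6417651 - 46936/48153 = -33469351574/34336572067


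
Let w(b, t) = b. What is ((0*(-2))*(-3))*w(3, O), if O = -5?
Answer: 0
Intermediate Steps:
((0*(-2))*(-3))*w(3, O) = ((0*(-2))*(-3))*3 = (0*(-3))*3 = 0*3 = 0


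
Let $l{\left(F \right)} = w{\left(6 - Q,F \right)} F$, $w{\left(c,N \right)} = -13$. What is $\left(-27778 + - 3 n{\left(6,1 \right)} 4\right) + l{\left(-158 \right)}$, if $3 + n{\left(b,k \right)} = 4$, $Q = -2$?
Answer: $-25736$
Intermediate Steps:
$n{\left(b,k \right)} = 1$ ($n{\left(b,k \right)} = -3 + 4 = 1$)
$l{\left(F \right)} = - 13 F$
$\left(-27778 + - 3 n{\left(6,1 \right)} 4\right) + l{\left(-158 \right)} = \left(-27778 + \left(-3\right) 1 \cdot 4\right) - -2054 = \left(-27778 - 12\right) + 2054 = -27790 + 2054 = -25736$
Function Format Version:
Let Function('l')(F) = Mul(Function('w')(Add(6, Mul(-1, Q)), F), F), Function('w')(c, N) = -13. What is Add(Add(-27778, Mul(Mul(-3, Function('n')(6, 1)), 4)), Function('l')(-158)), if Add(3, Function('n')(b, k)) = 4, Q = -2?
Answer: -25736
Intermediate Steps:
Function('n')(b, k) = 1 (Function('n')(b, k) = Add(-3, 4) = 1)
Function('l')(F) = Mul(-13, F)
Add(Add(-27778, Mul(Mul(-3, Function('n')(6, 1)), 4)), Function('l')(-158)) = Add(Add(-27778, Mul(Mul(-3, 1), 4)), Mul(-13, -158)) = Add(Add(-27778, Mul(-3, 4)), 2054) = Add(Add(-27778, -12), 2054) = Add(-27790, 2054) = -25736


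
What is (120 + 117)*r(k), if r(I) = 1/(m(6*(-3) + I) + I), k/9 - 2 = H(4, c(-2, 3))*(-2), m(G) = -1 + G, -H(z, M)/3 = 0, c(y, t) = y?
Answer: 237/17 ≈ 13.941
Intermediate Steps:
H(z, M) = 0 (H(z, M) = -3*0 = 0)
k = 18 (k = 18 + 9*(0*(-2)) = 18 + 9*0 = 18 + 0 = 18)
r(I) = 1/(-19 + 2*I) (r(I) = 1/((-1 + (6*(-3) + I)) + I) = 1/((-1 + (-18 + I)) + I) = 1/((-19 + I) + I) = 1/(-19 + 2*I))
(120 + 117)*r(k) = (120 + 117)/(-19 + 2*18) = 237/(-19 + 36) = 237/17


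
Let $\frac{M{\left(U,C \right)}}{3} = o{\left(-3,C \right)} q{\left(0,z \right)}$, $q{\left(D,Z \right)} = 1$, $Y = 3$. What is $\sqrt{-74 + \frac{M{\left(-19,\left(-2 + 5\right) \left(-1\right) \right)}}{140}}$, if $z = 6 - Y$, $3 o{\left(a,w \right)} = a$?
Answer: $\frac{i \sqrt{362705}}{70} \approx 8.6036 i$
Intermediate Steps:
$o{\left(a,w \right)} = \frac{a}{3}$
$z = 3$ ($z = 6 - 3 = 3$)
$M{\left(U,C \right)} = -3$ ($M{\left(U,C \right)} = 3 \cdot \frac{1}{3} \left(-3\right) 1 = 3 \left(\left(-1\right) 1\right) = 3 \left(-1\right) = -3$)
$\sqrt{-74 + \frac{M{\left(-19,\left(-2 + 5\right) \left(-1\right) \right)}}{140}} = \sqrt{-74 - \frac{3}{140}} = \sqrt{- \frac{10363}{140}} = \frac{i \sqrt{362705}}{70}$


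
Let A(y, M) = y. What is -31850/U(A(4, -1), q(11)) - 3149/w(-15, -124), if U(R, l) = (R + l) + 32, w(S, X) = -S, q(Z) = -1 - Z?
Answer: -92221/60 ≈ -1537.0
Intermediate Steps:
U(R, l) = 32 + R + l
-31850/U(A(4, -1), q(11)) - 3149/w(-15, -124) = -31850/(32 + 4 + (-1 - 1*11)) - 3149/((-1*(-15))) = -31850/(32 + 4 + (-1 - 11)) - 3149/15 = -31850/(32 + 4 - 12) - 3149*1/15 = -31850/24 - 3149/15 = -31850*1/24 - 3149/15 = -15925/12 - 3149/15 = -92221/60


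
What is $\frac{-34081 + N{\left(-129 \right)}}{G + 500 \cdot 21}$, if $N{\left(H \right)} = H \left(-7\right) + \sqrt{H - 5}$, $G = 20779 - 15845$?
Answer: $- \frac{16589}{7717} + \frac{i \sqrt{134}}{15434} \approx -2.1497 + 0.00075002 i$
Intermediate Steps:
$G = 4934$
$N{\left(H \right)} = \sqrt{-5 + H} - 7 H$ ($N{\left(H \right)} = - 7 H + \sqrt{-5 + H} = \sqrt{-5 + H} - 7 H$)
$\frac{-34081 + N{\left(-129 \right)}}{G + 500 \cdot 21} = \frac{-34081 + \left(\sqrt{-5 - 129} - -903\right)}{4934 + 500 \cdot 21} = \frac{-34081 + \left(\sqrt{-134} + 903\right)}{4934 + 10500} = \frac{-34081 + \left(i \sqrt{134} + 903\right)}{15434} = \left(-34081 + \left(903 + i \sqrt{134}\right)\right) \frac{1}{15434} = \left(-33178 + i \sqrt{134}\right) \frac{1}{15434} = - \frac{16589}{7717} + \frac{i \sqrt{134}}{15434}$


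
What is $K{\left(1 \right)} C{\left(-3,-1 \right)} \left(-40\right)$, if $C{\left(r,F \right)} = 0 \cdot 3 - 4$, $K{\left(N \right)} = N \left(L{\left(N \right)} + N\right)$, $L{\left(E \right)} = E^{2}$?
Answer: $320$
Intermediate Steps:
$K{\left(N \right)} = N \left(N + N^{2}\right)$ ($K{\left(N \right)} = N \left(N^{2} + N\right) = N \left(N + N^{2}\right)$)
$C{\left(r,F \right)} = -4$ ($C{\left(r,F \right)} = 0 - 4 = -4$)
$K{\left(1 \right)} C{\left(-3,-1 \right)} \left(-40\right) = 1^{2} \left(1 + 1\right) \left(-4\right) \left(-40\right) = 1 \cdot 2 \left(-4\right) \left(-40\right) = 2 \left(-4\right) \left(-40\right) = \left(-8\right) \left(-40\right) = 320$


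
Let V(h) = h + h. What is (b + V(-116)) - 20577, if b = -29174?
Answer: -49983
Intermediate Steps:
V(h) = 2*h
(b + V(-116)) - 20577 = (-29174 + 2*(-116)) - 20577 = (-29174 - 232) - 20577 = -29406 - 20577 = -49983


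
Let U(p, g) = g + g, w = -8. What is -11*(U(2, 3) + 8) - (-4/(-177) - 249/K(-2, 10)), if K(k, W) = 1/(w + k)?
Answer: -467992/177 ≈ -2644.0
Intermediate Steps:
U(p, g) = 2*g
K(k, W) = 1/(-8 + k)
-11*(U(2, 3) + 8) - (-4/(-177) - 249/K(-2, 10)) = -11*(2*3 + 8) - (-4/(-177) - 249/(1/(-8 - 2))) = -11*(6 + 8) - (-4*(-1/177) - 249/(1/(-10))) = -11*14 - (4/177 - 249/(-1/10)) = -154 - (4/177 - 249*(-10)) = -154 - (4/177 + 2490) = -154 - 1*440734/177 = -154 - 440734/177 = -467992/177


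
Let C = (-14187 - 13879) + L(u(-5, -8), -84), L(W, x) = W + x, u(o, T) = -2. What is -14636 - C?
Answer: 13516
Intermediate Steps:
C = -28152 (C = (-14187 - 13879) + (-2 - 84) = -28066 - 86 = -28152)
-14636 - C = -14636 - 1*(-28152) = -14636 + 28152 = 13516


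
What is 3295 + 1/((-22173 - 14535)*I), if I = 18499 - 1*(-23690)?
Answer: 5102880210539/1548673812 ≈ 3295.0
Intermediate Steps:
I = 42189 (I = 18499 + 23690 = 42189)
3295 + 1/((-22173 - 14535)*I) = 3295 + 1/(-22173 - 14535*42189) = 3295 + (1/42189)/(-36708) = 3295 - 1/36708*1/42189 = 3295 - 1/1548673812 = 5102880210539/1548673812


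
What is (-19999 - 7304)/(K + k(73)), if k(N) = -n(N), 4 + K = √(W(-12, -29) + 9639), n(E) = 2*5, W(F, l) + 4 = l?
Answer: 27303/(14 - √9606) ≈ -325.00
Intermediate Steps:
W(F, l) = -4 + l
n(E) = 10
K = -4 + √9606 (K = -4 + √((-4 - 29) + 9639) = -4 + √(-33 + 9639) = -4 + √9606 ≈ 94.010)
k(N) = -10 (k(N) = -1*10 = -10)
(-19999 - 7304)/(K + k(73)) = (-19999 - 7304)/((-4 + √9606) - 10) = -27303/(-14 + √9606)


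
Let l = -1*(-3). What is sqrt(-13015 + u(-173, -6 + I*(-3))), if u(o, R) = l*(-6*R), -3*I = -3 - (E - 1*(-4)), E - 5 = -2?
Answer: I*sqrt(12727) ≈ 112.81*I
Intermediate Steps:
E = 3 (E = 5 - 2 = 3)
l = 3
I = 10/3 (I = -(-3 - (3 - 1*(-4)))/3 = -(-3 - (3 + 4))/3 = -(-3 - 1*7)/3 = -(-3 - 7)/3 = -1/3*(-10) = 10/3 ≈ 3.3333)
u(o, R) = -18*R (u(o, R) = 3*(-6*R) = -18*R)
sqrt(-13015 + u(-173, -6 + I*(-3))) = sqrt(-13015 - 18*(-6 + (10/3)*(-3))) = sqrt(-13015 - 18*(-6 - 10)) = sqrt(-13015 - 18*(-16)) = sqrt(-13015 + 288) = sqrt(-12727) = I*sqrt(12727)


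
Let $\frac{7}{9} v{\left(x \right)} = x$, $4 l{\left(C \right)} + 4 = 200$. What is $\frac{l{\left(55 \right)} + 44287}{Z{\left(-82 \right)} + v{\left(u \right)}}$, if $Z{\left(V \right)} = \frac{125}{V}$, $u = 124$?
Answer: $\frac{25448864}{90637} \approx 280.78$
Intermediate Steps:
$l{\left(C \right)} = 49$ ($l{\left(C \right)} = -1 + \frac{1}{4} \cdot 200 = -1 + 50 = 49$)
$v{\left(x \right)} = \frac{9 x}{7}$
$\frac{l{\left(55 \right)} + 44287}{Z{\left(-82 \right)} + v{\left(u \right)}} = \frac{49 + 44287}{\frac{125}{-82} + \frac{9}{7} \cdot 124} = \frac{44336}{125 \left(- \frac{1}{82}\right) + \frac{1116}{7}} = \frac{44336}{- \frac{125}{82} + \frac{1116}{7}} = \frac{44336}{\frac{90637}{574}} = 44336 \cdot \frac{574}{90637} = \frac{25448864}{90637}$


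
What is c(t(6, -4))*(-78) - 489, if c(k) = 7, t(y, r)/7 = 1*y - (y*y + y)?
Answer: -1035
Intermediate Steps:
t(y, r) = -7*y**2 (t(y, r) = 7*(1*y - (y*y + y)) = 7*(y - (y**2 + y)) = 7*(y - (y + y**2)) = 7*(y + (-y - y**2)) = 7*(-y**2) = -7*y**2)
c(t(6, -4))*(-78) - 489 = 7*(-78) - 489 = -546 - 489 = -1035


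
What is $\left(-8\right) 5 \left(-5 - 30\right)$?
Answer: $1400$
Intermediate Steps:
$\left(-8\right) 5 \left(-5 - 30\right) = - 40 \left(-5 - 30\right) = \left(-40\right) \left(-35\right) = 1400$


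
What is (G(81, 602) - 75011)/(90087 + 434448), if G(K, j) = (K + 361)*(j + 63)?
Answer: 72973/174845 ≈ 0.41736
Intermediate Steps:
G(K, j) = (63 + j)*(361 + K) (G(K, j) = (361 + K)*(63 + j) = (63 + j)*(361 + K))
(G(81, 602) - 75011)/(90087 + 434448) = ((22743 + 63*81 + 361*602 + 81*602) - 75011)/(90087 + 434448) = ((22743 + 5103 + 217322 + 48762) - 75011)/524535 = (293930 - 75011)*(1/524535) = 218919*(1/524535) = 72973/174845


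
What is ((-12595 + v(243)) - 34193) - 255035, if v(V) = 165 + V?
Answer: -301415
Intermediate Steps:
((-12595 + v(243)) - 34193) - 255035 = ((-12595 + (165 + 243)) - 34193) - 255035 = ((-12595 + 408) - 34193) - 255035 = (-12187 - 34193) - 255035 = -46380 - 255035 = -301415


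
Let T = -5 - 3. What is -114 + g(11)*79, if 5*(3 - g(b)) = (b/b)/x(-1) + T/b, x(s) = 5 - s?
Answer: 43513/330 ≈ 131.86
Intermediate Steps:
T = -8
g(b) = 89/30 + 8/(5*b) (g(b) = 3 - ((b/b)/(5 - 1*(-1)) - 8/b)/5 = 3 - (1/(5 + 1) - 8/b)/5 = 3 - (1/6 - 8/b)/5 = 3 + (-1/30 + 8/(5*b)) = 89/30 + 8/(5*b))
-114 + g(11)*79 = -114 + ((1/30)*(48 + 89*11)/11)*79 = -114 + ((1/30)*(1/11)*(48 + 979))*79 = -114 + ((1/30)*(1/11)*1027)*79 = -114 + (1027/330)*79 = -114 + 81133/330 = 43513/330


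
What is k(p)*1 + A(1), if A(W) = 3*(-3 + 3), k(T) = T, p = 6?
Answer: 6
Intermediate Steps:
A(W) = 0 (A(W) = 3*0 = 0)
k(p)*1 + A(1) = 6*1 + 0 = 6 + 0 = 6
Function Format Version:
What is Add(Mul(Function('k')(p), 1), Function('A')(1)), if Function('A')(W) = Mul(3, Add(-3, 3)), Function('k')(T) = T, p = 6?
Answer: 6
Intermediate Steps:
Function('A')(W) = 0 (Function('A')(W) = Mul(3, 0) = 0)
Add(Mul(Function('k')(p), 1), Function('A')(1)) = Add(Mul(6, 1), 0) = Add(6, 0) = 6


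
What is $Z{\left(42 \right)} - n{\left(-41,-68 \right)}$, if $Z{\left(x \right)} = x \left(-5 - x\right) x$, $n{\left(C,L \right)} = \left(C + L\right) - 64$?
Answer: $-82735$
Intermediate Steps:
$n{\left(C,L \right)} = -64 + C + L$
$Z{\left(x \right)} = x^{2} \left(-5 - x\right)$
$Z{\left(42 \right)} - n{\left(-41,-68 \right)} = 42^{2} \left(-5 - 42\right) - \left(-64 - 41 - 68\right) = 1764 \left(-5 - 42\right) - -173 = 1764 \left(-47\right) + 173 = -82908 + 173 = -82735$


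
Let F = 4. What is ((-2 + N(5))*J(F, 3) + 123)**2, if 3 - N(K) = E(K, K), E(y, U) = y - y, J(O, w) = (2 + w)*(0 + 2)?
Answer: 17689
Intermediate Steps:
J(O, w) = 4 + 2*w (J(O, w) = (2 + w)*2 = 4 + 2*w)
E(y, U) = 0
N(K) = 3 (N(K) = 3 - 1*0 = 3 + 0 = 3)
((-2 + N(5))*J(F, 3) + 123)**2 = ((-2 + 3)*(4 + 2*3) + 123)**2 = (1*(4 + 6) + 123)**2 = (1*10 + 123)**2 = (10 + 123)**2 = 133**2 = 17689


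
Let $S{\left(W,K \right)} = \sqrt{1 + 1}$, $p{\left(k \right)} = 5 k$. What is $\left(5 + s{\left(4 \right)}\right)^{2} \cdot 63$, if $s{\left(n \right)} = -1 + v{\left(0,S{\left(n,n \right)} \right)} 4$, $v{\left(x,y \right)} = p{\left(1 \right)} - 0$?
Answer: $36288$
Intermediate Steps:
$S{\left(W,K \right)} = \sqrt{2}$
$v{\left(x,y \right)} = 5$ ($v{\left(x,y \right)} = 5 \cdot 1 - 0 = 5 + 0 = 5$)
$s{\left(n \right)} = 19$ ($s{\left(n \right)} = -1 + 5 \cdot 4 = -1 + 20 = 19$)
$\left(5 + s{\left(4 \right)}\right)^{2} \cdot 63 = \left(5 + 19\right)^{2} \cdot 63 = 24^{2} \cdot 63 = 576 \cdot 63 = 36288$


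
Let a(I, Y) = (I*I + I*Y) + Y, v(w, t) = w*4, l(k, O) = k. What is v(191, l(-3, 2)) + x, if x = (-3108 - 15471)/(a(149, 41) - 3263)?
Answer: 19148653/25088 ≈ 763.26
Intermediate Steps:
v(w, t) = 4*w
a(I, Y) = Y + I² + I*Y (a(I, Y) = (I² + I*Y) + Y = Y + I² + I*Y)
x = -18579/25088 (x = (-3108 - 15471)/((41 + 149² + 149*41) - 3263) = -18579/((41 + 22201 + 6109) - 3263) = -18579/(28351 - 3263) = -18579/25088 ≈ -0.74055)
v(191, l(-3, 2)) + x = 4*191 - 18579/25088 = 764 - 18579/25088 = 19148653/25088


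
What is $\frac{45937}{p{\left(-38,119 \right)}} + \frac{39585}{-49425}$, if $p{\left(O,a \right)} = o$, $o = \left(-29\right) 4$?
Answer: $- \frac{151668539}{382220} \approx -396.81$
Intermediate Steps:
$o = -116$
$p{\left(O,a \right)} = -116$
$\frac{45937}{p{\left(-38,119 \right)}} + \frac{39585}{-49425} = \frac{45937}{-116} + \frac{39585}{-49425} = 45937 \left(- \frac{1}{116}\right) + 39585 \left(- \frac{1}{49425}\right) = - \frac{45937}{116} - \frac{2639}{3295} = - \frac{151668539}{382220}$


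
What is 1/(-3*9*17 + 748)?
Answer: 1/289 ≈ 0.0034602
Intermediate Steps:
1/(-3*9*17 + 748) = 1/(-27*17 + 748) = 1/(-459 + 748) = 1/289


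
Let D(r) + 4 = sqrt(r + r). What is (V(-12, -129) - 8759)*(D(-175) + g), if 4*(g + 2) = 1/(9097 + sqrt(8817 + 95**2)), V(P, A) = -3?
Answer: 790847171881/15043194 + 4381*sqrt(17842)/165475134 - 43810*I*sqrt(14) ≈ 52572.0 - 1.6392e+5*I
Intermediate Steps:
D(r) = -4 + sqrt(2)*sqrt(r) (D(r) = -4 + sqrt(r + r) = -4 + sqrt(2*r) = -4 + sqrt(2)*sqrt(r))
g = -2 + 1/(4*(9097 + sqrt(17842))) (g = -2 + 1/(4*(9097 + sqrt(8817 + 95**2))) = -2 + 1/(4*(9097 + sqrt(8817 + 9025))) = -2 + 1/(4*(9097 + sqrt(17842))) ≈ -2.0000)
(V(-12, -129) - 8759)*(D(-175) + g) = (-3 - 8759)*((-4 + sqrt(2)*sqrt(-175)) + (-60171949/30086388 - sqrt(17842)/330950268)) = -8762*((-4 + sqrt(2)*(5*I*sqrt(7))) + (-60171949/30086388 - sqrt(17842)/330950268)) = -8762*((-4 + 5*I*sqrt(14)) + (-60171949/30086388 - sqrt(17842)/330950268)) = -8762*(-180517501/30086388 - sqrt(17842)/330950268 + 5*I*sqrt(14)) = 790847171881/15043194 + 4381*sqrt(17842)/165475134 - 43810*I*sqrt(14)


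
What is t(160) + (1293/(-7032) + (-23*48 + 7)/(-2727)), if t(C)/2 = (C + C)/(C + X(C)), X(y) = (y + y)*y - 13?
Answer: 75772940077/328214542536 ≈ 0.23086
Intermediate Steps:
X(y) = -13 + 2*y² (X(y) = (2*y)*y - 13 = 2*y² - 13 = -13 + 2*y²)
t(C) = 4*C/(-13 + C + 2*C²) (t(C) = 2*((C + C)/(C + (-13 + 2*C²))) = 2*((2*C)/(-13 + C + 2*C²)) = 2*(2*C/(-13 + C + 2*C²)) = 4*C/(-13 + C + 2*C²))
t(160) + (1293/(-7032) + (-23*48 + 7)/(-2727)) = 4*160/(-13 + 160 + 2*160²) + (1293/(-7032) + (-23*48 + 7)/(-2727)) = 4*160/(-13 + 160 + 2*25600) + (1293*(-1/7032) + (-1104 + 7)*(-1/2727)) = 4*160/(-13 + 160 + 51200) + (-431/2344 - 1097*(-1/2727)) = 4*160/51347 + (-431/2344 + 1097/2727) = 4*160*(1/51347) + 1396031/6392088 = 640/51347 + 1396031/6392088 = 75772940077/328214542536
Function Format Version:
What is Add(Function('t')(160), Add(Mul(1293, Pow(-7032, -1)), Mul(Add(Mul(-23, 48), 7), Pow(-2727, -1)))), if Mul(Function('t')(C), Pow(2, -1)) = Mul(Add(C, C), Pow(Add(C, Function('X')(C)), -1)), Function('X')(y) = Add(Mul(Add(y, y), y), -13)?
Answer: Rational(75772940077, 328214542536) ≈ 0.23086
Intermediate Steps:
Function('X')(y) = Add(-13, Mul(2, Pow(y, 2))) (Function('X')(y) = Add(Mul(Mul(2, y), y), -13) = Add(Mul(2, Pow(y, 2)), -13) = Add(-13, Mul(2, Pow(y, 2))))
Function('t')(C) = Mul(4, C, Pow(Add(-13, C, Mul(2, Pow(C, 2))), -1)) (Function('t')(C) = Mul(2, Mul(Add(C, C), Pow(Add(C, Add(-13, Mul(2, Pow(C, 2)))), -1))) = Mul(2, Mul(Mul(2, C), Pow(Add(-13, C, Mul(2, Pow(C, 2))), -1))) = Mul(2, Mul(2, C, Pow(Add(-13, C, Mul(2, Pow(C, 2))), -1))) = Mul(4, C, Pow(Add(-13, C, Mul(2, Pow(C, 2))), -1)))
Add(Function('t')(160), Add(Mul(1293, Pow(-7032, -1)), Mul(Add(Mul(-23, 48), 7), Pow(-2727, -1)))) = Add(Mul(4, 160, Pow(Add(-13, 160, Mul(2, Pow(160, 2))), -1)), Add(Mul(1293, Pow(-7032, -1)), Mul(Add(Mul(-23, 48), 7), Pow(-2727, -1)))) = Add(Mul(4, 160, Pow(Add(-13, 160, Mul(2, 25600)), -1)), Add(Mul(1293, Rational(-1, 7032)), Mul(Add(-1104, 7), Rational(-1, 2727)))) = Add(Mul(4, 160, Pow(Add(-13, 160, 51200), -1)), Add(Rational(-431, 2344), Mul(-1097, Rational(-1, 2727)))) = Add(Mul(4, 160, Pow(51347, -1)), Add(Rational(-431, 2344), Rational(1097, 2727))) = Add(Mul(4, 160, Rational(1, 51347)), Rational(1396031, 6392088)) = Add(Rational(640, 51347), Rational(1396031, 6392088)) = Rational(75772940077, 328214542536)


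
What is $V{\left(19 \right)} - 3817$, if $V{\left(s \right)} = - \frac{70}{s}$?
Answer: $- \frac{72593}{19} \approx -3820.7$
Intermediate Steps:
$V{\left(19 \right)} - 3817 = - \frac{70}{19} - 3817 = - \frac{72593}{19}$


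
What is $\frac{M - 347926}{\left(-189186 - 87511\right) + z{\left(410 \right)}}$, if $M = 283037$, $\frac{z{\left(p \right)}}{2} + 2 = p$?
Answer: $\frac{64889}{275881} \approx 0.23521$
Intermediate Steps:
$z{\left(p \right)} = -4 + 2 p$
$\frac{M - 347926}{\left(-189186 - 87511\right) + z{\left(410 \right)}} = \frac{283037 - 347926}{\left(-189186 - 87511\right) + \left(-4 + 2 \cdot 410\right)} = - \frac{64889}{\left(-189186 - 87511\right) + \left(-4 + 820\right)} = - \frac{64889}{-276697 + 816} = - \frac{64889}{-275881} = \left(-64889\right) \left(- \frac{1}{275881}\right) = \frac{64889}{275881}$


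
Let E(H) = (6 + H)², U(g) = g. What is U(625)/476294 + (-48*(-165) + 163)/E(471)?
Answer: 3992090027/108370697526 ≈ 0.036837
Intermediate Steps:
U(625)/476294 + (-48*(-165) + 163)/E(471) = 625/476294 + (-48*(-165) + 163)/((6 + 471)²) = 625*(1/476294) + (7920 + 163)/(477²) = 625/476294 + 8083/227529 = 3992090027/108370697526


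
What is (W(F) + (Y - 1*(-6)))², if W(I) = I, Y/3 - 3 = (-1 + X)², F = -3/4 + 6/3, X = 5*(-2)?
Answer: 2301289/16 ≈ 1.4383e+5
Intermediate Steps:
X = -10
F = 5/4 (F = -3*¼ + 6*(⅓) = -¾ + 2 = 5/4 ≈ 1.2500)
Y = 372 (Y = 9 + 3*(-1 - 10)² = 9 + 3*(-11)² = 9 + 3*121 = 9 + 363 = 372)
(W(F) + (Y - 1*(-6)))² = (5/4 + (372 - 1*(-6)))² = (5/4 + (372 + 6))² = (5/4 + 378)² = (1517/4)² = 2301289/16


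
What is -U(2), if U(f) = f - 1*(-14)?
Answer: -16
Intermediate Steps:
U(f) = 14 + f (U(f) = f + 14 = 14 + f)
-U(2) = -(14 + 2) = -1*16 = -16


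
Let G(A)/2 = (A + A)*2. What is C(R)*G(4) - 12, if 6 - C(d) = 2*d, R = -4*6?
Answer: 1716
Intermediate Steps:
R = -24
G(A) = 8*A (G(A) = 2*((A + A)*2) = 2*((2*A)*2) = 2*(4*A) = 8*A)
C(d) = 6 - 2*d
C(R)*G(4) - 12 = (6 - 2*(-24))*(8*4) - 12 = (6 + 48)*32 - 12 = 54*32 - 12 = 1728 - 12 = 1716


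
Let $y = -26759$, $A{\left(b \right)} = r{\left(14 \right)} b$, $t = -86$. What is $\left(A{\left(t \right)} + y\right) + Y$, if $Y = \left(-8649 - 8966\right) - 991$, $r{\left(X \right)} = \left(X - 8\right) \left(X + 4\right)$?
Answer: $-54653$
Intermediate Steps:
$r{\left(X \right)} = \left(-8 + X\right) \left(4 + X\right)$
$Y = -18606$ ($Y = -17615 - 991 = -18606$)
$A{\left(b \right)} = 108 b$ ($A{\left(b \right)} = \left(-32 + 14^{2} - 56\right) b = \left(-32 + 196 - 56\right) b = 108 b$)
$\left(A{\left(t \right)} + y\right) + Y = \left(108 \left(-86\right) - 26759\right) - 18606 = \left(-9288 - 26759\right) - 18606 = -36047 - 18606 = -54653$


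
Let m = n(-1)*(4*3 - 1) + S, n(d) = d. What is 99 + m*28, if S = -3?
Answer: -293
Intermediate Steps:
m = -14 (m = -(4*3 - 1) - 3 = -(12 - 1) - 3 = -1*11 - 3 = -11 - 3 = -14)
99 + m*28 = 99 - 14*28 = 99 - 392 = -293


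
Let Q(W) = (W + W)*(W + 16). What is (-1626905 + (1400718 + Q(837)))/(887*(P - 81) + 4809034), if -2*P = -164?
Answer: 1201735/4809921 ≈ 0.24985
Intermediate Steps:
P = 82 (P = -1/2*(-164) = 82)
Q(W) = 2*W*(16 + W) (Q(W) = (2*W)*(16 + W) = 2*W*(16 + W))
(-1626905 + (1400718 + Q(837)))/(887*(P - 81) + 4809034) = (-1626905 + (1400718 + 2*837*(16 + 837)))/(887*(82 - 81) + 4809034) = (-1626905 + (1400718 + 2*837*853))/(887*1 + 4809034) = (-1626905 + (1400718 + 1427922))/(887 + 4809034) = (-1626905 + 2828640)/4809921 = 1201735*(1/4809921) = 1201735/4809921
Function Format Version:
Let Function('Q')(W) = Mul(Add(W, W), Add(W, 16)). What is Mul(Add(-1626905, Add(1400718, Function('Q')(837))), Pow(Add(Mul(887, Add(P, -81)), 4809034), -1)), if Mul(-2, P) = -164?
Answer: Rational(1201735, 4809921) ≈ 0.24985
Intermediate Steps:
P = 82 (P = Mul(Rational(-1, 2), -164) = 82)
Function('Q')(W) = Mul(2, W, Add(16, W)) (Function('Q')(W) = Mul(Mul(2, W), Add(16, W)) = Mul(2, W, Add(16, W)))
Mul(Add(-1626905, Add(1400718, Function('Q')(837))), Pow(Add(Mul(887, Add(P, -81)), 4809034), -1)) = Mul(Add(-1626905, Add(1400718, Mul(2, 837, Add(16, 837)))), Pow(Add(Mul(887, Add(82, -81)), 4809034), -1)) = Mul(Add(-1626905, Add(1400718, Mul(2, 837, 853))), Pow(Add(Mul(887, 1), 4809034), -1)) = Mul(Add(-1626905, Add(1400718, 1427922)), Pow(Add(887, 4809034), -1)) = Mul(Add(-1626905, 2828640), Pow(4809921, -1)) = Mul(1201735, Rational(1, 4809921)) = Rational(1201735, 4809921)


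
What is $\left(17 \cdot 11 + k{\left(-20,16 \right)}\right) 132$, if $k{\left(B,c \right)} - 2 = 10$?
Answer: $26268$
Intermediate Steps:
$k{\left(B,c \right)} = 12$ ($k{\left(B,c \right)} = 2 + 10 = 12$)
$\left(17 \cdot 11 + k{\left(-20,16 \right)}\right) 132 = \left(17 \cdot 11 + 12\right) 132 = \left(187 + 12\right) 132 = 199 \cdot 132 = 26268$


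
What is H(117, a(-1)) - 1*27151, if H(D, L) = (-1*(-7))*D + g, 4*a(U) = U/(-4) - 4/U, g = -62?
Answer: -26394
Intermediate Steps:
a(U) = -1/U - U/16 (a(U) = (U/(-4) - 4/U)/4 = (U*(-1/4) - 4/U)/4 = (-U/4 - 4/U)/4 = (-4/U - U/4)/4 = -1/U - U/16)
H(D, L) = -62 + 7*D (H(D, L) = (-1*(-7))*D - 62 = 7*D - 62 = -62 + 7*D)
H(117, a(-1)) - 1*27151 = (-62 + 7*117) - 1*27151 = (-62 + 819) - 27151 = 757 - 27151 = -26394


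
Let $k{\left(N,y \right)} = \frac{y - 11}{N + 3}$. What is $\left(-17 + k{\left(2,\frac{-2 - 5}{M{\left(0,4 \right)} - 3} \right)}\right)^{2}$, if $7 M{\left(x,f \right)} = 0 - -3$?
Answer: $\frac{2819041}{8100} \approx 348.03$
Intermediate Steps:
$M{\left(x,f \right)} = \frac{3}{7}$ ($M{\left(x,f \right)} = \frac{0 - -3}{7} = \frac{0 + 3}{7} = \frac{1}{7} \cdot 3 = \frac{3}{7}$)
$k{\left(N,y \right)} = \frac{-11 + y}{3 + N}$
$\left(-17 + k{\left(2,\frac{-2 - 5}{M{\left(0,4 \right)} - 3} \right)}\right)^{2} = \left(-17 + \frac{-11 + \frac{-2 - 5}{\frac{3}{7} - 3}}{3 + 2}\right)^{2} = \left(-17 + \frac{-11 - \frac{7}{- \frac{18}{7}}}{5}\right)^{2} = \left(-17 + \frac{-11 - - \frac{49}{18}}{5}\right)^{2} = \left(-17 + \frac{-11 + \frac{49}{18}}{5}\right)^{2} = \left(-17 + \frac{1}{5} \left(- \frac{149}{18}\right)\right)^{2} = \left(-17 - \frac{149}{90}\right)^{2} = \left(- \frac{1679}{90}\right)^{2} = \frac{2819041}{8100}$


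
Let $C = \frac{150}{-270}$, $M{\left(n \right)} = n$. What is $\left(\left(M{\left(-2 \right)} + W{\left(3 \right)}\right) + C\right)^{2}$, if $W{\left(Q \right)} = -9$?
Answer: $\frac{10816}{81} \approx 133.53$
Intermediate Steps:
$C = - \frac{5}{9}$ ($C = 150 \left(- \frac{1}{270}\right) = - \frac{5}{9} \approx -0.55556$)
$\left(\left(M{\left(-2 \right)} + W{\left(3 \right)}\right) + C\right)^{2} = \left(\left(-2 - 9\right) - \frac{5}{9}\right)^{2} = \left(-11 - \frac{5}{9}\right)^{2} = \left(- \frac{104}{9}\right)^{2} = \frac{10816}{81}$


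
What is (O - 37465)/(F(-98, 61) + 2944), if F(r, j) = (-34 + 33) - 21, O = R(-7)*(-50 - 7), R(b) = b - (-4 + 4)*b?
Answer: -18533/1461 ≈ -12.685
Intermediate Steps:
R(b) = b (R(b) = b - 0*b = b - 1*0 = b + 0 = b)
O = 399 (O = -7*(-50 - 7) = -7*(-57) = 399)
F(r, j) = -22 (F(r, j) = -1 - 21 = -22)
(O - 37465)/(F(-98, 61) + 2944) = (399 - 37465)/(-22 + 2944) = -37066/2922 = -37066*1/2922 = -18533/1461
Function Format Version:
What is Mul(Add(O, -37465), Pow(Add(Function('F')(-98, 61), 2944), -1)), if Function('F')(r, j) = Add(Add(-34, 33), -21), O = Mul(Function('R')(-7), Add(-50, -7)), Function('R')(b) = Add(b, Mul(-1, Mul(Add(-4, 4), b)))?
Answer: Rational(-18533, 1461) ≈ -12.685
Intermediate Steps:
Function('R')(b) = b (Function('R')(b) = Add(b, Mul(-1, Mul(0, b))) = Add(b, Mul(-1, 0)) = Add(b, 0) = b)
O = 399 (O = Mul(-7, Add(-50, -7)) = Mul(-7, -57) = 399)
Function('F')(r, j) = -22 (Function('F')(r, j) = Add(-1, -21) = -22)
Mul(Add(O, -37465), Pow(Add(Function('F')(-98, 61), 2944), -1)) = Mul(Add(399, -37465), Pow(Add(-22, 2944), -1)) = Mul(-37066, Pow(2922, -1)) = Mul(-37066, Rational(1, 2922)) = Rational(-18533, 1461)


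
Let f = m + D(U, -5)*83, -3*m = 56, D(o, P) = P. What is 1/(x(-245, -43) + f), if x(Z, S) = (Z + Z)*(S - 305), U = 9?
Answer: 3/510259 ≈ 5.8794e-6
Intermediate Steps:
m = -56/3 (m = -1/3*56 = -56/3 ≈ -18.667)
x(Z, S) = 2*Z*(-305 + S) (x(Z, S) = (2*Z)*(-305 + S) = 2*Z*(-305 + S))
f = -1301/3 (f = -56/3 - 5*83 = -56/3 - 415 = -1301/3 ≈ -433.67)
1/(x(-245, -43) + f) = 1/(2*(-245)*(-305 - 43) - 1301/3) = 1/(2*(-245)*(-348) - 1301/3) = 1/(170520 - 1301/3) = 1/(510259/3) = 3/510259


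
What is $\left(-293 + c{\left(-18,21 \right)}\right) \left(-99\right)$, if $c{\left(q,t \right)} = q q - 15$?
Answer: $-1584$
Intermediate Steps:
$c{\left(q,t \right)} = -15 + q^{2}$ ($c{\left(q,t \right)} = q^{2} - 15 = -15 + q^{2}$)
$\left(-293 + c{\left(-18,21 \right)}\right) \left(-99\right) = \left(-293 - \left(15 - \left(-18\right)^{2}\right)\right) \left(-99\right) = \left(-293 + \left(-15 + 324\right)\right) \left(-99\right) = \left(-293 + 309\right) \left(-99\right) = 16 \left(-99\right) = -1584$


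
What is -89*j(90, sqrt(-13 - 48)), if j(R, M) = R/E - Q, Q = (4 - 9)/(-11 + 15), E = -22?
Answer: 11125/44 ≈ 252.84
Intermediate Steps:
Q = -5/4 ≈ -1.2500
j(R, M) = 5/4 - R/22 (j(R, M) = R/(-22) - 1*(-5/4) = R*(-1/22) + 5/4 = -R/22 + 5/4 = 5/4 - R/22)
-89*j(90, sqrt(-13 - 48)) = -89*(5/4 - 1/22*90) = -89*(5/4 - 45/11) = -89*(-125/44) = 11125/44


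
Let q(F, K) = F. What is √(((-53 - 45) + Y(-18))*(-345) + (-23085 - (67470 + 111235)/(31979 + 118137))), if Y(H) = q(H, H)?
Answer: √95400059849395/75058 ≈ 130.13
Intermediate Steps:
Y(H) = H
√(((-53 - 45) + Y(-18))*(-345) + (-23085 - (67470 + 111235)/(31979 + 118137))) = √(((-53 - 45) - 18)*(-345) + (-23085 - (67470 + 111235)/(31979 + 118137))) = √((-98 - 18)*(-345) + (-23085 - 178705/150116)) = √(-116*(-345) + (-23085 - 178705/150116)) = √(40020 + (-23085 - 1*178705/150116)) = √(40020 + (-23085 - 178705/150116)) = √(40020 - 3465606565/150116) = √(2542035755/150116) = √95400059849395/75058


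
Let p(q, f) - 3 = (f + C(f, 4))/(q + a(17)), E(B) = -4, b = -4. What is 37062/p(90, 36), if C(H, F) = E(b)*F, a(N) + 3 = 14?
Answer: 3743262/323 ≈ 11589.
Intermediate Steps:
a(N) = 11 (a(N) = -3 + 14 = 11)
C(H, F) = -4*F
p(q, f) = 3 + (-16 + f)/(11 + q) (p(q, f) = 3 + (f - 4*4)/(q + 11) = 3 + (f - 16)/(11 + q) = 3 + (-16 + f)/(11 + q))
37062/p(90, 36) = 37062/(((17 + 36 + 3*90)/(11 + 90))) = 37062/(((17 + 36 + 270)/101)) = 37062/(((1/101)*323)) = 37062/(323/101) = 37062*(101/323) = 3743262/323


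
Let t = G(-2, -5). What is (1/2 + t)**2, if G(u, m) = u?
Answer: 9/4 ≈ 2.2500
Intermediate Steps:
t = -2
(1/2 + t)**2 = (1/2 - 2)**2 = (-3/2)**2 = 9/4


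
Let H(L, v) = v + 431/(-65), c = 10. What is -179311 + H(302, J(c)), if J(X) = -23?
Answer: -11657141/65 ≈ -1.7934e+5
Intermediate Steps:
H(L, v) = -431/65 + v (H(L, v) = v + 431*(-1/65) = v - 431/65 = -431/65 + v)
-179311 + H(302, J(c)) = -179311 + (-431/65 - 23) = -179311 - 1926/65 = -11657141/65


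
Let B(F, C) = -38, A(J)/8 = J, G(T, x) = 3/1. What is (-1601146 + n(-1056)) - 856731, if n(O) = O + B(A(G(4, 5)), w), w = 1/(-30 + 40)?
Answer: -2458971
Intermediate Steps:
w = 1/10 ≈ 0.10000
G(T, x) = 3 (G(T, x) = 3*1 = 3)
A(J) = 8*J
n(O) = -38 + O (n(O) = O - 38 = -38 + O)
(-1601146 + n(-1056)) - 856731 = (-1601146 + (-38 - 1056)) - 856731 = (-1601146 - 1094) - 856731 = -1602240 - 856731 = -2458971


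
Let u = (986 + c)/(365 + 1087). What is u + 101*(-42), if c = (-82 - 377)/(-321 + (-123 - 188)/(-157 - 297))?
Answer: -223893125992/52788549 ≈ -4241.3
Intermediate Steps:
c = 208386/145423 (c = -459/(-321 - 311/(-454)) = -459/(-321 - 311*(-1/454)) = -459/(-321 + 311/454) = -459/(-145423/454) = -459*(-454/145423) = 208386/145423 ≈ 1.4330)
u = 35898866/52788549 (u = (986 + 208386/145423)/(365 + 1087) = (143595464/145423)/1452 = (143595464/145423)*(1/1452) = 35898866/52788549 ≈ 0.68005)
u + 101*(-42) = 35898866/52788549 + 101*(-42) = 35898866/52788549 - 4242 = -223893125992/52788549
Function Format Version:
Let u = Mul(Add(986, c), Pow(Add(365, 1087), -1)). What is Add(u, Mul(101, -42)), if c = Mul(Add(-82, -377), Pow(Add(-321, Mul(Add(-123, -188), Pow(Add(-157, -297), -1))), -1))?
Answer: Rational(-223893125992, 52788549) ≈ -4241.3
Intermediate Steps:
c = Rational(208386, 145423) (c = Mul(-459, Pow(Add(-321, Mul(-311, Pow(-454, -1))), -1)) = Mul(-459, Pow(Add(-321, Mul(-311, Rational(-1, 454))), -1)) = Mul(-459, Pow(Add(-321, Rational(311, 454)), -1)) = Mul(-459, Pow(Rational(-145423, 454), -1)) = Mul(-459, Rational(-454, 145423)) = Rational(208386, 145423) ≈ 1.4330)
u = Rational(35898866, 52788549) (u = Mul(Add(986, Rational(208386, 145423)), Pow(Add(365, 1087), -1)) = Mul(Rational(143595464, 145423), Pow(1452, -1)) = Mul(Rational(143595464, 145423), Rational(1, 1452)) = Rational(35898866, 52788549) ≈ 0.68005)
Add(u, Mul(101, -42)) = Add(Rational(35898866, 52788549), Mul(101, -42)) = Add(Rational(35898866, 52788549), -4242) = Rational(-223893125992, 52788549)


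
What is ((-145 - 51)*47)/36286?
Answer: -4606/18143 ≈ -0.25387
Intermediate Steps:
((-145 - 51)*47)/36286 = -196*47*(1/36286) = -9212*1/36286 = -4606/18143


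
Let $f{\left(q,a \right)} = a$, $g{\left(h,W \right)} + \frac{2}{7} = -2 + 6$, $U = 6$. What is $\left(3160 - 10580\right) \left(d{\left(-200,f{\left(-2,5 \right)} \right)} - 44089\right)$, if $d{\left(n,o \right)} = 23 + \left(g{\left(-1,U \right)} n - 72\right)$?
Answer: $333015960$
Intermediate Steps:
$g{\left(h,W \right)} = \frac{26}{7}$ ($g{\left(h,W \right)} = - \frac{2}{7} + \left(-2 + 6\right) = - \frac{2}{7} + 4 = \frac{26}{7}$)
$d{\left(n,o \right)} = -49 + \frac{26 n}{7}$ ($d{\left(n,o \right)} = 23 + \left(\frac{26 n}{7} - 72\right) = 23 + \left(-72 + \frac{26 n}{7}\right) = -49 + \frac{26 n}{7}$)
$\left(3160 - 10580\right) \left(d{\left(-200,f{\left(-2,5 \right)} \right)} - 44089\right) = \left(3160 - 10580\right) \left(\left(-49 + \frac{26}{7} \left(-200\right)\right) - 44089\right) = - 7420 \left(\left(-49 - \frac{5200}{7}\right) - 44089\right) = - 7420 \left(- \frac{5543}{7} - 44089\right) = \left(-7420\right) \left(- \frac{314166}{7}\right) = 333015960$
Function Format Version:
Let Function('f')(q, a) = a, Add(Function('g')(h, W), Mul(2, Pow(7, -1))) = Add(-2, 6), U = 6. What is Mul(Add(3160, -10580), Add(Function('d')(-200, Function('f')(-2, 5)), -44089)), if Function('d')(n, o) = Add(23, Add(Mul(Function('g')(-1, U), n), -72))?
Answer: 333015960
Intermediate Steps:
Function('g')(h, W) = Rational(26, 7) (Function('g')(h, W) = Add(Rational(-2, 7), Add(-2, 6)) = Add(Rational(-2, 7), 4) = Rational(26, 7))
Function('d')(n, o) = Add(-49, Mul(Rational(26, 7), n)) (Function('d')(n, o) = Add(23, Add(Mul(Rational(26, 7), n), -72)) = Add(23, Add(-72, Mul(Rational(26, 7), n))) = Add(-49, Mul(Rational(26, 7), n)))
Mul(Add(3160, -10580), Add(Function('d')(-200, Function('f')(-2, 5)), -44089)) = Mul(Add(3160, -10580), Add(Add(-49, Mul(Rational(26, 7), -200)), -44089)) = Mul(-7420, Add(Add(-49, Rational(-5200, 7)), -44089)) = Mul(-7420, Add(Rational(-5543, 7), -44089)) = Mul(-7420, Rational(-314166, 7)) = 333015960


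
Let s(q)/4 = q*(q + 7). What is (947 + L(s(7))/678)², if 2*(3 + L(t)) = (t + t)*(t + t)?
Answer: 901343270881/459684 ≈ 1.9608e+6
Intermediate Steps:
s(q) = 4*q*(7 + q) (s(q) = 4*(q*(q + 7)) = 4*(q*(7 + q)) = 4*q*(7 + q))
L(t) = -3 + 2*t² (L(t) = -3 + ((t + t)*(t + t))/2 = -3 + ((2*t)*(2*t))/2 = -3 + (4*t²)/2 = -3 + 2*t²)
(947 + L(s(7))/678)² = (947 + (-3 + 2*(4*7*(7 + 7))²)/678)² = (947 + (-3 + 2*(4*7*14)²)*(1/678))² = (947 + (-3 + 2*392²)*(1/678))² = (947 + (-3 + 2*153664)*(1/678))² = (947 + (-3 + 307328)*(1/678))² = (947 + 307325*(1/678))² = (947 + 307325/678)² = (949391/678)² = 901343270881/459684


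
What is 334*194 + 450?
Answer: 65246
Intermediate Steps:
334*194 + 450 = 64796 + 450 = 65246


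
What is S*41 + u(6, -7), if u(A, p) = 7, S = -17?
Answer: -690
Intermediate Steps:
S*41 + u(6, -7) = -17*41 + 7 = -697 + 7 = -690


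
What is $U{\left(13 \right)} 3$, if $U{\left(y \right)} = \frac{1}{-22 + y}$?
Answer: $- \frac{1}{3} \approx -0.33333$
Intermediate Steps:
$U{\left(13 \right)} 3 = \frac{1}{-22 + 13} \cdot 3 = \frac{1}{-9} \cdot 3 = \left(- \frac{1}{9}\right) 3 = - \frac{1}{3}$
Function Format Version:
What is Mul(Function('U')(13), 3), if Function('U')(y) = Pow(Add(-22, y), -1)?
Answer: Rational(-1, 3) ≈ -0.33333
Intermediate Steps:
Mul(Function('U')(13), 3) = Mul(Pow(Add(-22, 13), -1), 3) = Mul(Pow(-9, -1), 3) = Mul(Rational(-1, 9), 3) = Rational(-1, 3)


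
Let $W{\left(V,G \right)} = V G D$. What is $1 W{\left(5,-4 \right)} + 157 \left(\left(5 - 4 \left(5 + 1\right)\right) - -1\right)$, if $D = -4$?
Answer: $-2746$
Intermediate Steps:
$W{\left(V,G \right)} = - 4 G V$ ($W{\left(V,G \right)} = V G \left(-4\right) = G V \left(-4\right) = - 4 G V$)
$1 W{\left(5,-4 \right)} + 157 \left(\left(5 - 4 \left(5 + 1\right)\right) - -1\right) = 1 \left(\left(-4\right) \left(-4\right) 5\right) + 157 \left(\left(5 - 4 \left(5 + 1\right)\right) - -1\right) = 1 \cdot 80 + 157 \left(\left(5 - 24\right) + 1\right) = 80 + 157 \left(\left(5 - 24\right) + 1\right) = 80 + 157 \left(-19 + 1\right) = 80 + 157 \left(-18\right) = 80 - 2826 = -2746$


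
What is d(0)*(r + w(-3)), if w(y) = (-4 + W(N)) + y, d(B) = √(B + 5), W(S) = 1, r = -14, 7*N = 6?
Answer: -20*√5 ≈ -44.721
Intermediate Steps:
N = 6/7 (N = (⅐)*6 = 6/7 ≈ 0.85714)
d(B) = √(5 + B)
w(y) = -3 + y (w(y) = (-4 + 1) + y = -3 + y)
d(0)*(r + w(-3)) = √(5 + 0)*(-14 + (-3 - 3)) = √5*(-14 - 6) = √5*(-20) = -20*√5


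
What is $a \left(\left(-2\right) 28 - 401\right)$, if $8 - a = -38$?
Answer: $-21022$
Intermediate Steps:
$a = 46$ ($a = 8 - -38 = 8 + 38 = 46$)
$a \left(\left(-2\right) 28 - 401\right) = 46 \left(\left(-2\right) 28 - 401\right) = 46 \left(-56 - 401\right) = 46 \left(-457\right) = -21022$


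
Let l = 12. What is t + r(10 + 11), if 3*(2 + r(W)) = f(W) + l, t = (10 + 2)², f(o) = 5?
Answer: 443/3 ≈ 147.67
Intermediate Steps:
t = 144 (t = 12² = 144)
r(W) = 11/3 (r(W) = -2 + (5 + 12)/3 = -2 + (⅓)*17 = -2 + 17/3 = 11/3)
t + r(10 + 11) = 144 + 11/3 = 443/3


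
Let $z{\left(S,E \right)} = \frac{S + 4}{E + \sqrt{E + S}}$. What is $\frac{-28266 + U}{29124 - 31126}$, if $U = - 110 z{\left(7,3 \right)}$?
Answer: $\frac{12318}{1001} + \frac{55 \sqrt{10}}{91} \approx 14.217$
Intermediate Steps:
$z{\left(S,E \right)} = \frac{4 + S}{E + \sqrt{E + S}}$
$U = - \frac{1210}{3 + \sqrt{10}}$ ($U = - 110 \frac{4 + 7}{3 + \sqrt{3 + 7}} = - 110 \frac{1}{3 + \sqrt{10}} \cdot 11 = - 110 \frac{11}{3 + \sqrt{10}} = - \frac{1210}{3 + \sqrt{10}} \approx -196.36$)
$\frac{-28266 + U}{29124 - 31126} = \frac{-28266 + \left(3630 - 1210 \sqrt{10}\right)}{29124 - 31126} = \frac{-24636 - 1210 \sqrt{10}}{-2002} = \left(-24636 - 1210 \sqrt{10}\right) \left(- \frac{1}{2002}\right) = \frac{12318}{1001} + \frac{55 \sqrt{10}}{91}$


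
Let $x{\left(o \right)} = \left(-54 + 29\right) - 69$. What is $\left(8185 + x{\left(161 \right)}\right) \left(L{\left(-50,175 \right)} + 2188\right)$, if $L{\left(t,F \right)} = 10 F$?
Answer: $31862358$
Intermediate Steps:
$x{\left(o \right)} = -94$ ($x{\left(o \right)} = -25 - 69 = -94$)
$\left(8185 + x{\left(161 \right)}\right) \left(L{\left(-50,175 \right)} + 2188\right) = \left(8185 - 94\right) \left(10 \cdot 175 + 2188\right) = 8091 \left(1750 + 2188\right) = 8091 \cdot 3938 = 31862358$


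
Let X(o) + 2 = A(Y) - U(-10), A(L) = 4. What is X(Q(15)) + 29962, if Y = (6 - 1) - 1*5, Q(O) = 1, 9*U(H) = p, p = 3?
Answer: 89891/3 ≈ 29964.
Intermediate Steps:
U(H) = ⅓ (U(H) = (⅑)*3 = ⅓)
Y = 0 (Y = 5 - 5 = 0)
X(o) = 5/3 (X(o) = -2 + (4 - 1*⅓) = -2 + (4 - ⅓) = -2 + 11/3 = 5/3)
X(Q(15)) + 29962 = 5/3 + 29962 = 89891/3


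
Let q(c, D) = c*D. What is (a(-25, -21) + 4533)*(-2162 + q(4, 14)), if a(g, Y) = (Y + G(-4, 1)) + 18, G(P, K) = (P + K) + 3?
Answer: -9540180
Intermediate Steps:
G(P, K) = 3 + K + P (G(P, K) = (K + P) + 3 = 3 + K + P)
a(g, Y) = 18 + Y (a(g, Y) = (Y + (3 + 1 - 4)) + 18 = (Y + 0) + 18 = Y + 18 = 18 + Y)
q(c, D) = D*c
(a(-25, -21) + 4533)*(-2162 + q(4, 14)) = ((18 - 21) + 4533)*(-2162 + 14*4) = (-3 + 4533)*(-2162 + 56) = 4530*(-2106) = -9540180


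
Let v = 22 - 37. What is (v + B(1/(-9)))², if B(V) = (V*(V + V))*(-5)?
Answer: 1500625/6561 ≈ 228.72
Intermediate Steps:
v = -15
B(V) = -10*V² (B(V) = (V*(2*V))*(-5) = (2*V²)*(-5) = -10*V²)
(v + B(1/(-9)))² = (-15 - 10*(1/(-9))²)² = (-15 - 10*(-⅑)²)² = (-15 - 10*1/81)² = (-15 - 10/81)² = (-1225/81)² = 1500625/6561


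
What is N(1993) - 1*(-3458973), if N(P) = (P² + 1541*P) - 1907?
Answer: 10500328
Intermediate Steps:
N(P) = -1907 + P² + 1541*P
N(1993) - 1*(-3458973) = (-1907 + 1993² + 1541*1993) - 1*(-3458973) = (-1907 + 3972049 + 3071213) + 3458973 = 7041355 + 3458973 = 10500328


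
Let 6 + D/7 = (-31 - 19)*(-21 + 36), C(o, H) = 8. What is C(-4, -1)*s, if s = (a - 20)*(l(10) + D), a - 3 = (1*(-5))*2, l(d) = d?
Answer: 1140912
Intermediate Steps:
a = -7 (a = 3 + (1*(-5))*2 = 3 - 5*2 = 3 - 10 = -7)
D = -5292 (D = -42 + 7*((-31 - 19)*(-21 + 36)) = -42 + 7*(-50*15) = -42 + 7*(-750) = -42 - 5250 = -5292)
s = 142614 (s = (-7 - 20)*(10 - 5292) = -27*(-5282) = 142614)
C(-4, -1)*s = 8*142614 = 1140912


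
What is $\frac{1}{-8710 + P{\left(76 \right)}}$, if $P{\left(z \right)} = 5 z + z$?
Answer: $- \frac{1}{8254} \approx -0.00012115$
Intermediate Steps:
$P{\left(z \right)} = 6 z$
$\frac{1}{-8710 + P{\left(76 \right)}} = \frac{1}{-8710 + 6 \cdot 76} = \frac{1}{-8710 + 456} = \frac{1}{-8254} = - \frac{1}{8254}$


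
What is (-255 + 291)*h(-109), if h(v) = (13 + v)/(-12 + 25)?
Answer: -3456/13 ≈ -265.85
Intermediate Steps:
h(v) = 1 + v/13 (h(v) = (13 + v)/13 = (13 + v)*(1/13) = 1 + v/13)
(-255 + 291)*h(-109) = (-255 + 291)*(1 + (1/13)*(-109)) = 36*(1 - 109/13) = 36*(-96/13) = -3456/13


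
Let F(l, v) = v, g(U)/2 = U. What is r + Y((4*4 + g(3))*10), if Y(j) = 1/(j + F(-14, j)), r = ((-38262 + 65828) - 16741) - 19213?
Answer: -3690719/440 ≈ -8388.0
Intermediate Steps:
g(U) = 2*U
r = -8388 (r = (27566 - 16741) - 19213 = 10825 - 19213 = -8388)
Y(j) = 1/(2*j) (Y(j) = 1/(j + j) = 1/(2*j))
r + Y((4*4 + g(3))*10) = -8388 + 1/(2*(((4*4 + 2*3)*10))) = -8388 + 1/(2*(((16 + 6)*10))) = -8388 + 1/(2*((22*10))) = -8388 + (1/2)/220 = -8388 + (1/2)*(1/220) = -8388 + 1/440 = -3690719/440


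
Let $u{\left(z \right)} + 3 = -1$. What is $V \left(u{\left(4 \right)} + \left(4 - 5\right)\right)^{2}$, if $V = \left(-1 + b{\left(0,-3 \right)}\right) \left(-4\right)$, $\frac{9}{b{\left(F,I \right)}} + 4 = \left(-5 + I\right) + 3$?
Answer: $200$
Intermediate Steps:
$b{\left(F,I \right)} = \frac{9}{-6 + I}$ ($b{\left(F,I \right)} = \frac{9}{-4 + \left(\left(-5 + I\right) + 3\right)} = \frac{9}{-4 + \left(-2 + I\right)} = \frac{9}{-6 + I}$)
$u{\left(z \right)} = -4$ ($u{\left(z \right)} = -3 - 1 = -4$)
$V = 8$ ($V = \left(-1 + \frac{9}{-6 - 3}\right) \left(-4\right) = \left(-1 + \frac{9}{-9}\right) \left(-4\right) = \left(-1 + 9 \left(- \frac{1}{9}\right)\right) \left(-4\right) = \left(-1 - 1\right) \left(-4\right) = \left(-2\right) \left(-4\right) = 8$)
$V \left(u{\left(4 \right)} + \left(4 - 5\right)\right)^{2} = 8 \left(-4 + \left(4 - 5\right)\right)^{2} = 8 \left(-4 - 1\right)^{2} = 8 \left(-5\right)^{2} = 8 \cdot 25 = 200$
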